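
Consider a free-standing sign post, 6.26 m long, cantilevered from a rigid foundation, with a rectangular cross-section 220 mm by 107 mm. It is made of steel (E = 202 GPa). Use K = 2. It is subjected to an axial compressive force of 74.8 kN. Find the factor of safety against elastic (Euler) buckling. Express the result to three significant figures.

n ≈ 3.82

Buckling occurs about the weak axis: I_min = h·b³/12 with b = 107 mm (the shorter side).
I_min = 220×107³/12 = 2.246×10^7 mm⁴
I = 2.246×10^7 mm⁴ = 2.246×10^-5 m⁴
Effective length L_e = K·L = 2 × 6.26 = 12.52 m
P_cr = π²EI / L_e² = π² × 202×10⁹ × 2.246×10^-5 / 12.52² = 2.857×10^5 N
Factor of safety n = P_cr / P = 285.65 / 74.8 = 3.82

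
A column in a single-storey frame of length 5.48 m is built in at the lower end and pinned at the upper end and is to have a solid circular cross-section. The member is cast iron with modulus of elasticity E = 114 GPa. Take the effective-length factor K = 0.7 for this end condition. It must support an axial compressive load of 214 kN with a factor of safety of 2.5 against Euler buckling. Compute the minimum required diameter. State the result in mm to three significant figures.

Required P_cr = n·P = 2.5 × 214 = 535.0 kN
L_e = K·L = 0.7 × 5.48 = 3.836 m
Required I = P_cr·L_e²/(π²E) = 5.350×10^5 × 3.836² / (π² × 1.14×10^11) = 6.997×10^-6 m⁴
I_req = 6.997×10^6 mm⁴
Solid circle: I = πd⁴/64  ⇒  d = (64I/π)^(1/4) = (64×6.997×10^6/π)^(1/4) = 109 mm

d ≈ 109 mm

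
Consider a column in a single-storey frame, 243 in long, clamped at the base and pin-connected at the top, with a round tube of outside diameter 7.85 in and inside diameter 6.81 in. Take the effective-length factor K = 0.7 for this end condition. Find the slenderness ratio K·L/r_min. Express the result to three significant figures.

λ ≈ 65.5

d_o = 7.85 in, d_i = 6.81 in
I = π(d_o⁴ − d_i⁴)/64 = π(7.85⁴ − 6.810⁴)/64 = 80.83 in⁴
A = 11.97 in²;  r_min = √(I/A) = √(80.83/11.97) = 2.598 in
L_e = K·L = 0.7 × 243 = 170.1 in
λ = L_e / r_min = 170.10 / 2.598 = 65.5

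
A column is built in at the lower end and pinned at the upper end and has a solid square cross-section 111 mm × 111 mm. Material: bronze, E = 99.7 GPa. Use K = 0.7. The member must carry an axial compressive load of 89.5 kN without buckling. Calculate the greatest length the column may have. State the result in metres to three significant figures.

I = a⁴/12 = 111⁴/12 = 1.265×10^7 mm⁴
I = 1.265×10^-5 m⁴
At the buckling limit P_cr = P = 8.950×10^4 N
From P_cr = π²EI/(K·L)²:  L = (1/K)·√(π²EI/P_cr) = (1/0.7)·√(π²×9.97×10^10×1.265×10^-5/8.950×10^4)
L = 16.8 m

L_max ≈ 16.8 m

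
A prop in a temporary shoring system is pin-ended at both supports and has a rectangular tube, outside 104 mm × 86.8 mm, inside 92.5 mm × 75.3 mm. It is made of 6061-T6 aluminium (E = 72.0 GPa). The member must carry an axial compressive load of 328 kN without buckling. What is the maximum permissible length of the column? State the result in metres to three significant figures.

L_max ≈ 2.27 m

Weak-axis I_min = (h_o·b_o³ − h_i·b_i³)/12 with b_o = 86.8, b_i = 75.30 mm (shorter outer/inner sides).
I_min = (104×86.8³ − 92.50×75.30³)/12 = 2.377×10^6 mm⁴
I = 2.377×10^-6 m⁴
At the buckling limit P_cr = P = 3.280×10^5 N
From P_cr = π²EI/(K·L)²:  L = (1/K)·√(π²EI/P_cr) = (1/1)·√(π²×7.20×10^10×2.377×10^-6/3.280×10^5)
L = 2.27 m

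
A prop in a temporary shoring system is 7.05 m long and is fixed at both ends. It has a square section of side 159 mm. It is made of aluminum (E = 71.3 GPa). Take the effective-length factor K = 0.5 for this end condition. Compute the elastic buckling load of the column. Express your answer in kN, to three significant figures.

I = a⁴/12 = 159⁴/12 = 5.326×10^7 mm⁴
I = 5.326×10^7 mm⁴ = 5.326×10^-5 m⁴
Effective length L_e = K·L = 0.5 × 7.05 = 3.525 m
P_cr = π²EI / L_e² = π² × 71.3×10⁹ × 5.326×10^-5 / 3.525² = 3.016×10^6 N

P_cr ≈ 3020 kN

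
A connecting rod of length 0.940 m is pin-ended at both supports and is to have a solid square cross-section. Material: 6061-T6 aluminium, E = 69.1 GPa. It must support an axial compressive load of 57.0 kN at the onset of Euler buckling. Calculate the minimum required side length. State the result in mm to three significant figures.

L_e = K·L = 1 × 0.940 = 0.9400 m
Required I = P_cr·L_e²/(π²E) = 5.700×10^4 × 0.9400² / (π² × 6.91×10^10) = 7.385×10^-8 m⁴
I_req = 7.385×10^4 mm⁴
Solid square: I = a⁴/12  ⇒  a = (12I)^(1/4) = (12×7.385×10^4)^(1/4) = 30.7 mm

a ≈ 30.7 mm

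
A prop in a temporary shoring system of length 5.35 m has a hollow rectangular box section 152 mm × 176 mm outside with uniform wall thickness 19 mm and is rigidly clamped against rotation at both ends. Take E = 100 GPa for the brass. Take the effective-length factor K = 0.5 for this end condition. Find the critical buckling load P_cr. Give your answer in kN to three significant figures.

Inner dimensions: h_i = 176 − 2×19 = 138.0 mm, b_i = 152 − 2×19 = 114.0 mm
Weak-axis I_min = (h_o·b_o³ − h_i·b_i³)/12 with b_o = 152, b_i = 114.0 mm (shorter outer/inner sides).
I_min = (176×152³ − 138.0×114.0³)/12 = 3.447×10^7 mm⁴
I = 3.447×10^7 mm⁴ = 3.447×10^-5 m⁴
Effective length L_e = K·L = 0.5 × 5.35 = 2.675 m
P_cr = π²EI / L_e² = π² × 100×10⁹ × 3.447×10^-5 / 2.675² = 4.754×10^6 N

P_cr ≈ 4750 kN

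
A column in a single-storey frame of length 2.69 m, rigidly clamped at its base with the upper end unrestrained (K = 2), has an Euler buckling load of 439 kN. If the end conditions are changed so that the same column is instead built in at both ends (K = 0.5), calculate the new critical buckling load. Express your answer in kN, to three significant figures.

P_cr ∝ 1/K², so P_cr,new = P_cr,old × (K_old/K_new)² = 439 × (2/0.5)²
= 439 × 16.00 = 7020 kN

P_cr ≈ 7020 kN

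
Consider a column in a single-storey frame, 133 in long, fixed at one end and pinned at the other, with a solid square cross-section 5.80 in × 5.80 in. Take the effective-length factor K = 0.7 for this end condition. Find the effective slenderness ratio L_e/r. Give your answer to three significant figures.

λ ≈ 55.6

I = a⁴/12 = 5.80⁴/12 = 94.30 in⁴
A = 33.64 in²;  r_min = √(I/A) = √(94.30/33.64) = 1.674 in
L_e = K·L = 0.7 × 133 = 93.10 in
λ = L_e / r_min = 93.100 / 1.674 = 55.6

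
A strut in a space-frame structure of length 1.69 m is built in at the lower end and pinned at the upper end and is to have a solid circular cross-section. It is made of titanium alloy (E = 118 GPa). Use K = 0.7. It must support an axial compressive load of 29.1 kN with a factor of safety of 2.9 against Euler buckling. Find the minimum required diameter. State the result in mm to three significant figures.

d ≈ 37.9 mm

Required P_cr = n·P = 2.9 × 29.1 = 84.39 kN
L_e = K·L = 0.7 × 1.69 = 1.183 m
Required I = P_cr·L_e²/(π²E) = 8.439×10^4 × 1.183² / (π² × 1.18×10^11) = 1.014×10^-7 m⁴
I_req = 1.014×10^5 mm⁴
Solid circle: I = πd⁴/64  ⇒  d = (64I/π)^(1/4) = (64×1.014×10^5/π)^(1/4) = 37.9 mm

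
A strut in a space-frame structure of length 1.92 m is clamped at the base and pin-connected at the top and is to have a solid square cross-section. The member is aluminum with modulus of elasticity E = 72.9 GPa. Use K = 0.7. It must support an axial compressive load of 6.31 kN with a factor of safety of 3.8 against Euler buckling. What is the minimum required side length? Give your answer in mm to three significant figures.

a ≈ 29.2 mm

Required P_cr = n·P = 3.8 × 6.31 = 23.98 kN
L_e = K·L = 0.7 × 1.92 = 1.344 m
Required I = P_cr·L_e²/(π²E) = 2.398×10^4 × 1.344² / (π² × 7.29×10^10) = 6.020×10^-8 m⁴
I_req = 6.020×10^4 mm⁴
Solid square: I = a⁴/12  ⇒  a = (12I)^(1/4) = (12×6.020×10^4)^(1/4) = 29.2 mm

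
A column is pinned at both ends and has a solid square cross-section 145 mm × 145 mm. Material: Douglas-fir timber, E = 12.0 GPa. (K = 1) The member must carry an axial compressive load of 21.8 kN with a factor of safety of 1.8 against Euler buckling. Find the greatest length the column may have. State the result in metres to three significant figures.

I = a⁴/12 = 145⁴/12 = 3.684×10^7 mm⁴
I = 3.684×10^-5 m⁴
Required critical load P_cr = n·P = 1.8 × 21.8 = 39.24 kN = 3.924×10^4 N
From P_cr = π²EI/(K·L)²:  L = (1/K)·√(π²EI/P_cr) = (1/1)·√(π²×1.20×10^10×3.684×10^-5/3.924×10^4)
L = 10.5 m

L_max ≈ 10.5 m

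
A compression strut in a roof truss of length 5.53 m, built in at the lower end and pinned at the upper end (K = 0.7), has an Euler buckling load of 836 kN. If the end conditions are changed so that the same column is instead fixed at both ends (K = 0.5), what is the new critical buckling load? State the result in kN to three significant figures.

P_cr ≈ 1640 kN

P_cr ∝ 1/K², so P_cr,new = P_cr,old × (K_old/K_new)² = 836 × (0.7/0.5)²
= 836 × 1.960 = 1640 kN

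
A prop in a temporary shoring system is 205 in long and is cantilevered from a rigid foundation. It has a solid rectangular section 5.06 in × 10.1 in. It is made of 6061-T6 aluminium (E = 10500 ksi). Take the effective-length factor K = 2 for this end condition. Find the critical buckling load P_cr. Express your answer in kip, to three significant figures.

P_cr ≈ 67.2 kip

Buckling occurs about the weak axis: I_min = h·b³/12 with b = 5.06 in (the shorter side).
I_min = 10.1×5.06³/12 = 109.0 in⁴
Effective length L_e = K·L = 2 × 205 = 410.0 in
P_cr = π²EI / L_e² = π² × 10500×10³ × 109.0 / 410.0² = 6.722×10^4 lb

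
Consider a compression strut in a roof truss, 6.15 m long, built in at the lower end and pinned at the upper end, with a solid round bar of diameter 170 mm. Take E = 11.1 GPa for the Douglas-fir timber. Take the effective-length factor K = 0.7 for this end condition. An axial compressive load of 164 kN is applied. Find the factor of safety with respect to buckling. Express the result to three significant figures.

n ≈ 1.48

I = πd⁴/64 = π×170⁴/64 = 4.100×10^7 mm⁴
I = 4.100×10^7 mm⁴ = 4.100×10^-5 m⁴
Effective length L_e = K·L = 0.7 × 6.15 = 4.305 m
P_cr = π²EI / L_e² = π² × 11.1×10⁹ × 4.100×10^-5 / 4.305² = 2.423×10^5 N
Factor of safety n = P_cr / P = 242.35 / 164 = 1.48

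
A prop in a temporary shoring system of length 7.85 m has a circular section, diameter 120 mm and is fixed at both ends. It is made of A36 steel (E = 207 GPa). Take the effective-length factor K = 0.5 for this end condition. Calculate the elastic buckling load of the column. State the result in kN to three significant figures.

I = πd⁴/64 = π×120⁴/64 = 1.018×10^7 mm⁴
I = 1.018×10^7 mm⁴ = 1.018×10^-5 m⁴
Effective length L_e = K·L = 0.5 × 7.85 = 3.925 m
P_cr = π²EI / L_e² = π² × 207×10⁹ × 1.018×10^-5 / 3.925² = 1.350×10^6 N

P_cr ≈ 1350 kN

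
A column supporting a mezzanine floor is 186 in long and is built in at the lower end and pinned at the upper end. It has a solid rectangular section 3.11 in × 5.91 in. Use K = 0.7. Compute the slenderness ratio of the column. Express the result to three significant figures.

λ ≈ 145

Buckling occurs about the weak axis: I_min = h·b³/12 with b = 3.11 in (the shorter side).
I_min = 5.91×3.11³/12 = 14.81 in⁴
A = 18.38 in²;  r_min = √(I/A) = √(14.81/18.38) = 0.8978 in
L_e = K·L = 0.7 × 186 = 130.2 in
λ = L_e / r_min = 130.20 / 0.8978 = 145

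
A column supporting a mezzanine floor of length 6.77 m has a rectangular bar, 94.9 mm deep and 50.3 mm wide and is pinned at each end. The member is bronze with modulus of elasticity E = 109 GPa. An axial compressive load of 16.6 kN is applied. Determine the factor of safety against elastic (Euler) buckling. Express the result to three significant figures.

n ≈ 1.42

Buckling occurs about the weak axis: I_min = h·b³/12 with b = 50.3 mm (the shorter side).
I_min = 94.9×50.3³/12 = 1.006×10^6 mm⁴
I = 1.006×10^6 mm⁴ = 1.006×10^-6 m⁴
Effective length L_e = K·L = 1 × 6.77 = 6.770 m
P_cr = π²EI / L_e² = π² × 109×10⁹ × 1.006×10^-6 / 6.770² = 2.362×10^4 N
Factor of safety n = P_cr / P = 23.623 / 16.6 = 1.42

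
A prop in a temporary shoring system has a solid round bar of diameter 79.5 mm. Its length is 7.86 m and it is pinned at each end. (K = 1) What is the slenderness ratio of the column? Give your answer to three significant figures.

λ ≈ 395

For a solid circle r = d/4 = 79.5/4 = 19.88 mm
L_e = K·L = 1 × 7.86 m = 7.860 m = 7860.0 mm
λ = L_e / r_min = 7860.0 / 19.88 = 395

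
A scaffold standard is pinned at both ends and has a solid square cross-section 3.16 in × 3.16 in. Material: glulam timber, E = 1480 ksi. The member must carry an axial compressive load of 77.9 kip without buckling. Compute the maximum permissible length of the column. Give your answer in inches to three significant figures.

L_max ≈ 39.5 in

I = a⁴/12 = 3.16⁴/12 = 8.309 in⁴
At the buckling limit P_cr = P = 7.790×10^4 lb
From P_cr = π²EI/(K·L)²:  L = (1/K)·√(π²EI/P_cr) = (1/1)·√(π²×1.48×10^6×8.309/7.790×10^4)
L = 39.5 in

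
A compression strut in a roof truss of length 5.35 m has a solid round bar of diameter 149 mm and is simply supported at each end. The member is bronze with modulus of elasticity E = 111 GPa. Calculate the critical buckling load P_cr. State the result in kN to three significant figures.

I = πd⁴/64 = π×149⁴/64 = 2.419×10^7 mm⁴
I = 2.419×10^7 mm⁴ = 2.419×10^-5 m⁴
Effective length L_e = K·L = 1 × 5.35 = 5.350 m
P_cr = π²EI / L_e² = π² × 111×10⁹ × 2.419×10^-5 / 5.350² = 9.260×10^5 N

P_cr ≈ 926 kN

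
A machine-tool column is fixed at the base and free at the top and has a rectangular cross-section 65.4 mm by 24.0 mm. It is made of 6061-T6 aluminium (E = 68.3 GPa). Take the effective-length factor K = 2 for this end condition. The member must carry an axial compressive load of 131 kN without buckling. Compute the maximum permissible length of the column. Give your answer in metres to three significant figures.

Buckling occurs about the weak axis: I_min = h·b³/12 with b = 24.0 mm (the shorter side).
I_min = 65.4×24.0³/12 = 7.534×10^4 mm⁴
I = 7.534×10^-8 m⁴
At the buckling limit P_cr = P = 1.310×10^5 N
From P_cr = π²EI/(K·L)²:  L = (1/K)·√(π²EI/P_cr) = (1/2)·√(π²×6.83×10^10×7.534×10^-8/1.310×10^5)
L = 0.311 m

L_max ≈ 0.311 m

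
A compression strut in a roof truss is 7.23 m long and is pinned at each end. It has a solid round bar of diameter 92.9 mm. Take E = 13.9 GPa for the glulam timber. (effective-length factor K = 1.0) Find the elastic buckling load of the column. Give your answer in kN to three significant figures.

I = πd⁴/64 = π×92.9⁴/64 = 3.656×10^6 mm⁴
I = 3.656×10^6 mm⁴ = 3.656×10^-6 m⁴
Effective length L_e = K·L = 1 × 7.23 = 7.230 m
P_cr = π²EI / L_e² = π² × 13.9×10⁹ × 3.656×10^-6 / 7.230² = 9.596×10^3 N

P_cr ≈ 9.60 kN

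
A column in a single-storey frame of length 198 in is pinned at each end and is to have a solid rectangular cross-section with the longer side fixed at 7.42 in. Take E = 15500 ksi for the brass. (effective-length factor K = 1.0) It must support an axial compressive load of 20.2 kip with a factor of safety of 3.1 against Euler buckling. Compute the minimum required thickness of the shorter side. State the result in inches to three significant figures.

Required P_cr = n·P = 3.1 × 20.2 = 62.62 kip
L_e = K·L = 1 × 198 = 198.0 in
Required I = P_cr·L_e²/(π²E) = 6.262×10^4 × 198.0² / (π² × 1.55×10^7) = 16.05 in⁴
Rectangle, weak axis: I_min = h·b³/12 with h = 7.42 in fixed  ⇒  b = (12I/h)^(1/3) = 2.96 in

b ≈ 2.96 in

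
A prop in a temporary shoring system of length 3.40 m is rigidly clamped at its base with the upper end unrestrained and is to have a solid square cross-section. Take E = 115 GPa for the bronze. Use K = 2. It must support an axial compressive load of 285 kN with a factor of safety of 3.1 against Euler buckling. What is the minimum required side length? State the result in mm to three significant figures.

Required P_cr = n·P = 3.1 × 285 = 883.5 kN
L_e = K·L = 2 × 3.40 = 6.800 m
Required I = P_cr·L_e²/(π²E) = 8.835×10^5 × 6.800² / (π² × 1.15×10^11) = 3.599×10^-5 m⁴
I_req = 3.599×10^7 mm⁴
Solid square: I = a⁴/12  ⇒  a = (12I)^(1/4) = (12×3.599×10^7)^(1/4) = 144 mm

a ≈ 144 mm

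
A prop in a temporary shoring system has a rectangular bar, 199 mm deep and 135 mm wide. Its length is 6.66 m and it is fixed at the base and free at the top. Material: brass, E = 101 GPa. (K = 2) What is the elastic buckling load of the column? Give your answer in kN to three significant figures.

Buckling occurs about the weak axis: I_min = h·b³/12 with b = 135 mm (the shorter side).
I_min = 199×135³/12 = 4.080×10^7 mm⁴
I = 4.080×10^7 mm⁴ = 4.080×10^-5 m⁴
Effective length L_e = K·L = 2 × 6.66 = 13.32 m
P_cr = π²EI / L_e² = π² × 101×10⁹ × 4.080×10^-5 / 13.32² = 2.292×10^5 N

P_cr ≈ 229 kN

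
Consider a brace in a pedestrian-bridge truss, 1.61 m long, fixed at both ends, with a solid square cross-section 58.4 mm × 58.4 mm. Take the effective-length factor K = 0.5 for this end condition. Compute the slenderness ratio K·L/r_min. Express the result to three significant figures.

For a square r = a/√12 = 58.4/√12 = 16.86 mm
L_e = K·L = 0.5 × 1.61 m = 0.8050 m = 805.00 mm
λ = L_e / r_min = 805.00 / 16.86 = 47.8

λ ≈ 47.8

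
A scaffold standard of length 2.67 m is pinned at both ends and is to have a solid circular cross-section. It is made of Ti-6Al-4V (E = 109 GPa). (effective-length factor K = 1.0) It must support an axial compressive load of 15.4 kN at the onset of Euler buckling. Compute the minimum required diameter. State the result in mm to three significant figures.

d ≈ 38.0 mm

L_e = K·L = 1 × 2.67 = 2.670 m
Required I = P_cr·L_e²/(π²E) = 1.540×10^4 × 2.670² / (π² × 1.09×10^11) = 1.021×10^-7 m⁴
I_req = 1.021×10^5 mm⁴
Solid circle: I = πd⁴/64  ⇒  d = (64I/π)^(1/4) = (64×1.021×10^5/π)^(1/4) = 38.0 mm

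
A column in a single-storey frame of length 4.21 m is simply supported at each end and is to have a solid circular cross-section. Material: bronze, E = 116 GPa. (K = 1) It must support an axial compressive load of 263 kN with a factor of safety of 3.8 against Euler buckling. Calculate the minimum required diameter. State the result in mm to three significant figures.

d ≈ 133 mm

Required P_cr = n·P = 3.8 × 263 = 999.4 kN
L_e = K·L = 1 × 4.21 = 4.210 m
Required I = P_cr·L_e²/(π²E) = 9.994×10^5 × 4.210² / (π² × 1.16×10^11) = 1.547×10^-5 m⁴
I_req = 1.547×10^7 mm⁴
Solid circle: I = πd⁴/64  ⇒  d = (64I/π)^(1/4) = (64×1.547×10^7/π)^(1/4) = 133 mm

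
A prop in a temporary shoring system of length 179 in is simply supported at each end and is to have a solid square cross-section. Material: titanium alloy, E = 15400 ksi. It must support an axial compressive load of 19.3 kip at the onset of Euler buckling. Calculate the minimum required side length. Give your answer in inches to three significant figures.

a ≈ 2.64 in

L_e = K·L = 1 × 179 = 179.0 in
Required I = P_cr·L_e²/(π²E) = 1.930×10^4 × 179.0² / (π² × 1.54×10^7) = 4.069 in⁴
Solid square: I = a⁴/12  ⇒  a = (12I)^(1/4) = (12×4.069)^(1/4) = 2.64 in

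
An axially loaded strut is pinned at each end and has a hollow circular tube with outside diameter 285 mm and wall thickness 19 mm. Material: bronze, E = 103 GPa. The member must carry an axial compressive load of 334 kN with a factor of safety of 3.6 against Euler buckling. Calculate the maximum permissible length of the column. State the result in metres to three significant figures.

L_max ≈ 10.9 m

Inner diameter d_i = 285 − 2×19 = 247.0 mm
I = π(d_o⁴ − d_i⁴)/64 = π(285⁴ − 247.0⁴)/64 = 1.411×10^8 mm⁴
I = 1.411×10^-4 m⁴
Required critical load P_cr = n·P = 3.6 × 334 = 1202 kN = 1.202×10^6 N
From P_cr = π²EI/(K·L)²:  L = (1/K)·√(π²EI/P_cr) = (1/1)·√(π²×1.03×10^11×1.411×10^-4/1.202×10^6)
L = 10.9 m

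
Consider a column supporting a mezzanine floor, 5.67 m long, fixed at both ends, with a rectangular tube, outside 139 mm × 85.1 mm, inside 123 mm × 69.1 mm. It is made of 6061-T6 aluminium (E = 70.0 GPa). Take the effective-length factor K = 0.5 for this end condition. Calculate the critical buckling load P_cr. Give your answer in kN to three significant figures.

Weak-axis I_min = (h_o·b_o³ − h_i·b_i³)/12 with b_o = 85.1, b_i = 69.10 mm (shorter outer/inner sides).
I_min = (139×85.1³ − 123.0×69.10³)/12 = 3.757×10^6 mm⁴
I = 3.757×10^6 mm⁴ = 3.757×10^-6 m⁴
Effective length L_e = K·L = 0.5 × 5.67 = 2.835 m
P_cr = π²EI / L_e² = π² × 70.0×10⁹ × 3.757×10^-6 / 2.835² = 3.229×10^5 N

P_cr ≈ 323 kN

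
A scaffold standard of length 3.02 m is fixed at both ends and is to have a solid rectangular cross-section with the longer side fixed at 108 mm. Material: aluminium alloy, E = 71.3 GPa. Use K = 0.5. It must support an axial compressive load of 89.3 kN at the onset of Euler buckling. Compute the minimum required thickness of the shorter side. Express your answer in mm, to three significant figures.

L_e = K·L = 0.5 × 3.02 = 1.510 m
Required I = P_cr·L_e²/(π²E) = 8.930×10^4 × 1.510² / (π² × 7.13×10^10) = 2.893×10^-7 m⁴
I_req = 2.893×10^5 mm⁴
Rectangle, weak axis: I_min = h·b³/12 with h = 108 mm fixed  ⇒  b = (12I/h)^(1/3) = 31.8 mm

b ≈ 31.8 mm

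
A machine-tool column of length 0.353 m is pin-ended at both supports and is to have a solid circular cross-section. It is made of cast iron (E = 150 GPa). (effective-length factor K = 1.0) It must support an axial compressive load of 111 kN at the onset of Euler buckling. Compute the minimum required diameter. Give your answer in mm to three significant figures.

d ≈ 20.9 mm

L_e = K·L = 1 × 0.353 = 0.3530 m
Required I = P_cr·L_e²/(π²E) = 1.110×10^5 × 0.3530² / (π² × 1.50×10^11) = 9.343×10^-9 m⁴
I_req = 9.343×10^3 mm⁴
Solid circle: I = πd⁴/64  ⇒  d = (64I/π)^(1/4) = (64×9.343×10^3/π)^(1/4) = 20.9 mm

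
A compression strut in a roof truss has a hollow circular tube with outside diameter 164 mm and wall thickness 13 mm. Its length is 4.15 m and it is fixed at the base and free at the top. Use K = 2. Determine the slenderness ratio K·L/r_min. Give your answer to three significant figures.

Inner diameter d_i = 164 − 2×13 = 138.0 mm
I = π(d_o⁴ − d_i⁴)/64 = π(164⁴ − 138.0⁴)/64 = 1.771×10^7 mm⁴
A = 6.167×10^3 mm²;  r_min = √(I/A) = √(1.771×10^7/6.167×10^3) = 53.58 mm
L_e = K·L = 2 × 4.15 m = 8.300 m = 8300.0 mm
λ = L_e / r_min = 8300.0 / 53.58 = 155

λ ≈ 155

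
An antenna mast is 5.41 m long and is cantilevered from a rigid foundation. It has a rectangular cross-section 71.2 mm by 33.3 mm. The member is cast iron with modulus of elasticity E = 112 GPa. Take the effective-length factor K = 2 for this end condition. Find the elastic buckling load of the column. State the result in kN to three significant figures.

P_cr ≈ 2.07 kN

Buckling occurs about the weak axis: I_min = h·b³/12 with b = 33.3 mm (the shorter side).
I_min = 71.2×33.3³/12 = 2.191×10^5 mm⁴
I = 2.191×10^5 mm⁴ = 2.191×10^-7 m⁴
Effective length L_e = K·L = 2 × 5.41 = 10.82 m
P_cr = π²EI / L_e² = π² × 112×10⁹ × 2.191×10^-7 / 10.82² = 2.069×10^3 N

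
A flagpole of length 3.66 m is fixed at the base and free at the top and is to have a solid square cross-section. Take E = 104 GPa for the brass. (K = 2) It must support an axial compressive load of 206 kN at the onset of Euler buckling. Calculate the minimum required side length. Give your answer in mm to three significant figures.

L_e = K·L = 2 × 3.66 = 7.320 m
Required I = P_cr·L_e²/(π²E) = 2.060×10^5 × 7.320² / (π² × 1.04×10^11) = 1.075×10^-5 m⁴
I_req = 1.075×10^7 mm⁴
Solid square: I = a⁴/12  ⇒  a = (12I)^(1/4) = (12×1.075×10^7)^(1/4) = 107 mm

a ≈ 107 mm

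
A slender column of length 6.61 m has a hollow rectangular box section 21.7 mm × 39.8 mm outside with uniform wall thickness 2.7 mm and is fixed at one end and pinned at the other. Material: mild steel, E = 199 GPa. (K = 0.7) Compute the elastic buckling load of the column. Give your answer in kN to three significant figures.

P_cr ≈ 1.97 kN

Inner dimensions: h_i = 39.8 − 2×2.7 = 34.40 mm, b_i = 21.7 − 2×2.7 = 16.30 mm
Weak-axis I_min = (h_o·b_o³ − h_i·b_i³)/12 with b_o = 21.7, b_i = 16.30 mm (shorter outer/inner sides).
I_min = (39.8×21.7³ − 34.40×16.30³)/12 = 2.148×10^4 mm⁴
I = 2.148×10^4 mm⁴ = 2.148×10^-8 m⁴
Effective length L_e = K·L = 0.7 × 6.61 = 4.627 m
P_cr = π²EI / L_e² = π² × 199×10⁹ × 2.148×10^-8 / 4.627² = 1.970×10^3 N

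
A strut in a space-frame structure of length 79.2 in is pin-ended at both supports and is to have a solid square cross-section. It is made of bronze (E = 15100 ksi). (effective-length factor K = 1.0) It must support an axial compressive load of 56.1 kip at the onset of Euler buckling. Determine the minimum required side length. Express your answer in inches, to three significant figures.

L_e = K·L = 1 × 79.2 = 79.20 in
Required I = P_cr·L_e²/(π²E) = 5.610×10^4 × 79.20² / (π² × 1.51×10^7) = 2.361 in⁴
Solid square: I = a⁴/12  ⇒  a = (12I)^(1/4) = (12×2.361)^(1/4) = 2.31 in

a ≈ 2.31 in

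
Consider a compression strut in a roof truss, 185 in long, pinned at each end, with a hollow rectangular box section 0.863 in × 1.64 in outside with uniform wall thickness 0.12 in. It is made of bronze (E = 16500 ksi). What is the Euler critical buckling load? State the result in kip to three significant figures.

Inner dimensions: h_i = 1.64 − 2×0.12 = 1.400 in, b_i = 0.863 − 2×0.12 = 0.6230 in
Weak-axis I_min = (h_o·b_o³ − h_i·b_i³)/12 with b_o = 0.863, b_i = 0.6230 in (shorter outer/inner sides).
I_min = (1.64×0.863³ − 1.400×0.6230³)/12 = 5.963×10^-2 in⁴
Effective length L_e = K·L = 1 × 185 = 185.0 in
P_cr = π²EI / L_e² = π² × 16500×10³ × 5.963×10^-2 / 185.0² = 283.7 lb

P_cr ≈ 0.284 kip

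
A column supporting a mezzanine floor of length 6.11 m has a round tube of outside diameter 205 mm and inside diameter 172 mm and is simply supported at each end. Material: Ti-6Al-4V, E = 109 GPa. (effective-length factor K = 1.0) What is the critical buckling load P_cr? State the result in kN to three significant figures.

d_o = 205 mm, d_i = 172 mm
I = π(d_o⁴ − d_i⁴)/64 = π(205⁴ − 172.0⁴)/64 = 4.373×10^7 mm⁴
I = 4.373×10^7 mm⁴ = 4.373×10^-5 m⁴
Effective length L_e = K·L = 1 × 6.11 = 6.110 m
P_cr = π²EI / L_e² = π² × 109×10⁹ × 4.373×10^-5 / 6.110² = 1.260×10^6 N

P_cr ≈ 1260 kN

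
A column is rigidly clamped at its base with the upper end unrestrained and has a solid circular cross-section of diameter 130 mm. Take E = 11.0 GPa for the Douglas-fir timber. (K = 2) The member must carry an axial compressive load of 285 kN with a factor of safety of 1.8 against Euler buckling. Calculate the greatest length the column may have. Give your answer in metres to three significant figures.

L_max ≈ 0.861 m

I = πd⁴/64 = π×130⁴/64 = 1.402×10^7 mm⁴
I = 1.402×10^-5 m⁴
Required critical load P_cr = n·P = 1.8 × 285 = 513.0 kN = 5.130×10^5 N
From P_cr = π²EI/(K·L)²:  L = (1/K)·√(π²EI/P_cr) = (1/2)·√(π²×1.10×10^10×1.402×10^-5/5.130×10^5)
L = 0.861 m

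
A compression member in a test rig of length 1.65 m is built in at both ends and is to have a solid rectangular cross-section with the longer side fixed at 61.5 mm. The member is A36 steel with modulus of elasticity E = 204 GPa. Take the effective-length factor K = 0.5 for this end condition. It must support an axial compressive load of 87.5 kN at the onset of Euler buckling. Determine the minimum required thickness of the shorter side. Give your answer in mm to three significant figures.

b ≈ 17.9 mm

L_e = K·L = 0.5 × 1.65 = 0.8250 m
Required I = P_cr·L_e²/(π²E) = 8.750×10^4 × 0.8250² / (π² × 2.04×10^11) = 2.958×10^-8 m⁴
I_req = 2.958×10^4 mm⁴
Rectangle, weak axis: I_min = h·b³/12 with h = 61.5 mm fixed  ⇒  b = (12I/h)^(1/3) = 17.9 mm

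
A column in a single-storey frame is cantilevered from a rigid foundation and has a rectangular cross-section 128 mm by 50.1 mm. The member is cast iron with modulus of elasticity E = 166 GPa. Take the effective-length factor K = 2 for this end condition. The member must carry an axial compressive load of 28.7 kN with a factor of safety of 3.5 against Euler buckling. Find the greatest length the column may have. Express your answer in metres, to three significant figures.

L_max ≈ 2.34 m

Buckling occurs about the weak axis: I_min = h·b³/12 with b = 50.1 mm (the shorter side).
I_min = 128×50.1³/12 = 1.341×10^6 mm⁴
I = 1.341×10^-6 m⁴
Required critical load P_cr = n·P = 3.5 × 28.7 = 100.4 kN = 1.004×10^5 N
From P_cr = π²EI/(K·L)²:  L = (1/K)·√(π²EI/P_cr) = (1/2)·√(π²×1.66×10^11×1.341×10^-6/1.004×10^5)
L = 2.34 m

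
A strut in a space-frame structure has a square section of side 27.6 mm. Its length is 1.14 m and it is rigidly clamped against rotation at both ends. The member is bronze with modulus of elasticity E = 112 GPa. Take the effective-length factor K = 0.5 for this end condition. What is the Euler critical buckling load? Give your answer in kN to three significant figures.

I = a⁴/12 = 27.6⁴/12 = 4.836×10^4 mm⁴
I = 4.836×10^4 mm⁴ = 4.836×10^-8 m⁴
Effective length L_e = K·L = 0.5 × 1.14 = 0.5700 m
P_cr = π²EI / L_e² = π² × 112×10⁹ × 4.836×10^-8 / 0.5700² = 1.645×10^5 N

P_cr ≈ 165 kN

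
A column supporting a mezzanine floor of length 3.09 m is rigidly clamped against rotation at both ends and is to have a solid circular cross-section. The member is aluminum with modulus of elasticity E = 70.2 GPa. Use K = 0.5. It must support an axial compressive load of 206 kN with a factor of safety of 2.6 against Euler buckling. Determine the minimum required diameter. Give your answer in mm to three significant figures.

d ≈ 78.3 mm

Required P_cr = n·P = 2.6 × 206 = 535.6 kN
L_e = K·L = 0.5 × 3.09 = 1.545 m
Required I = P_cr·L_e²/(π²E) = 5.356×10^5 × 1.545² / (π² × 7.02×10^10) = 1.845×10^-6 m⁴
I_req = 1.845×10^6 mm⁴
Solid circle: I = πd⁴/64  ⇒  d = (64I/π)^(1/4) = (64×1.845×10^6/π)^(1/4) = 78.3 mm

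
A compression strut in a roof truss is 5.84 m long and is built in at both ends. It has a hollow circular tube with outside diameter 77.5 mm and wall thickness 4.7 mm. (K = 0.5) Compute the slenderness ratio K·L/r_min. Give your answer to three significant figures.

Inner diameter d_i = 77.5 − 2×4.7 = 68.10 mm
I = π(d_o⁴ − d_i⁴)/64 = π(77.5⁴ − 68.10⁴)/64 = 7.151×10^5 mm⁴
A = 1.075×10^3 mm²;  r_min = √(I/A) = √(7.151×10^5/1.075×10^3) = 25.79 mm
L_e = K·L = 0.5 × 5.84 m = 2.920 m = 2920.0 mm
λ = L_e / r_min = 2920.0 / 25.79 = 113

λ ≈ 113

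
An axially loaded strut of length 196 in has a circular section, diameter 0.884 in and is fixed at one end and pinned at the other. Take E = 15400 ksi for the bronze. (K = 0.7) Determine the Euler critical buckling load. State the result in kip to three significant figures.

I = πd⁴/64 = π×0.884⁴/64 = 2.998×10^-2 in⁴
Effective length L_e = K·L = 0.7 × 196 = 137.2 in
P_cr = π²EI / L_e² = π² × 15400×10³ × 2.998×10^-2 / 137.2² = 242.0 lb

P_cr ≈ 0.242 kip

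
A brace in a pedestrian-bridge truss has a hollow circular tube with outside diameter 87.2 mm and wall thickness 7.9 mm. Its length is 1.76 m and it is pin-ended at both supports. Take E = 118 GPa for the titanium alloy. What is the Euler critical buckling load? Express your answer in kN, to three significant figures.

Inner diameter d_i = 87.2 − 2×7.9 = 71.40 mm
I = π(d_o⁴ − d_i⁴)/64 = π(87.2⁴ − 71.40⁴)/64 = 1.562×10^6 mm⁴
I = 1.562×10^6 mm⁴ = 1.562×10^-6 m⁴
Effective length L_e = K·L = 1 × 1.76 = 1.760 m
P_cr = π²EI / L_e² = π² × 118×10⁹ × 1.562×10^-6 / 1.760² = 5.874×10^5 N

P_cr ≈ 587 kN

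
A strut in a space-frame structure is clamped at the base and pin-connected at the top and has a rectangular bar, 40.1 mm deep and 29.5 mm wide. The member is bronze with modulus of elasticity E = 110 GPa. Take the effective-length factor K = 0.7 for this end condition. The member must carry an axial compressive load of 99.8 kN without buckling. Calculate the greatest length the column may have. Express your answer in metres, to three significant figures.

L_max ≈ 1.38 m

Buckling occurs about the weak axis: I_min = h·b³/12 with b = 29.5 mm (the shorter side).
I_min = 40.1×29.5³/12 = 8.579×10^4 mm⁴
I = 8.579×10^-8 m⁴
At the buckling limit P_cr = P = 9.980×10^4 N
From P_cr = π²EI/(K·L)²:  L = (1/K)·√(π²EI/P_cr) = (1/0.7)·√(π²×1.10×10^11×8.579×10^-8/9.980×10^4)
L = 1.38 m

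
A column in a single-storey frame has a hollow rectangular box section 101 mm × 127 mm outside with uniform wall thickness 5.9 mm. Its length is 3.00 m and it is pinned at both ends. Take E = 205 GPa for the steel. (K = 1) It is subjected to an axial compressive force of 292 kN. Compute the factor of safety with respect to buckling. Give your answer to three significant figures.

n ≈ 3.15

Inner dimensions: h_i = 127 − 2×5.9 = 115.2 mm, b_i = 101 − 2×5.9 = 89.20 mm
Weak-axis I_min = (h_o·b_o³ − h_i·b_i³)/12 with b_o = 101, b_i = 89.20 mm (shorter outer/inner sides).
I_min = (127×101³ − 115.2×89.20³)/12 = 4.091×10^6 mm⁴
I = 4.091×10^6 mm⁴ = 4.091×10^-6 m⁴
Effective length L_e = K·L = 1 × 3.00 = 3.000 m
P_cr = π²EI / L_e² = π² × 205×10⁹ × 4.091×10^-6 / 3.000² = 9.196×10^5 N
Factor of safety n = P_cr / P = 919.60 / 292 = 3.15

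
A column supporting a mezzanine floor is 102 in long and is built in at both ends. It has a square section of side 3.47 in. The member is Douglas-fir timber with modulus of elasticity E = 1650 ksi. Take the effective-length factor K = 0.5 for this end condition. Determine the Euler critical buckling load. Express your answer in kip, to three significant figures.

I = a⁴/12 = 3.47⁴/12 = 12.08 in⁴
Effective length L_e = K·L = 0.5 × 102 = 51.00 in
P_cr = π²EI / L_e² = π² × 1650×10³ × 12.08 / 51.00² = 7.564×10^4 lb

P_cr ≈ 75.6 kip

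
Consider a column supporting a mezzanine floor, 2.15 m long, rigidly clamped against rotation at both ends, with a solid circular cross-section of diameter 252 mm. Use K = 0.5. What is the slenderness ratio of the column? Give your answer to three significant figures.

λ ≈ 17.1

For a solid circle r = d/4 = 252/4 = 63.00 mm
L_e = K·L = 0.5 × 2.15 m = 1.075 m = 1075.0 mm
λ = L_e / r_min = 1075.0 / 63.00 = 17.1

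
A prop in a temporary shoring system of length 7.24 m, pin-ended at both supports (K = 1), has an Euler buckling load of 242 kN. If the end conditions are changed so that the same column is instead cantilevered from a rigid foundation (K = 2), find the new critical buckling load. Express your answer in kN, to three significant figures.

P_cr ∝ 1/K², so P_cr,new = P_cr,old × (K_old/K_new)² = 242 × (1/2)²
= 242 × 0.2500 = 60.5 kN

P_cr ≈ 60.5 kN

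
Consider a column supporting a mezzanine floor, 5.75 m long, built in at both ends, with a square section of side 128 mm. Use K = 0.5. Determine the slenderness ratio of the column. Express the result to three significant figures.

For a square r = a/√12 = 128/√12 = 36.95 mm
L_e = K·L = 0.5 × 5.75 m = 2.875 m = 2875.0 mm
λ = L_e / r_min = 2875.0 / 36.95 = 77.8

λ ≈ 77.8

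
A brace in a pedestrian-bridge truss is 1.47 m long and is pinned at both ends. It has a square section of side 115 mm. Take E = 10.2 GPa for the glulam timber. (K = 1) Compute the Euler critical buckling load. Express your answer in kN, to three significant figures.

I = a⁴/12 = 115⁴/12 = 1.458×10^7 mm⁴
I = 1.458×10^7 mm⁴ = 1.458×10^-5 m⁴
Effective length L_e = K·L = 1 × 1.47 = 1.470 m
P_cr = π²EI / L_e² = π² × 10.2×10⁹ × 1.458×10^-5 / 1.470² = 6.790×10^5 N

P_cr ≈ 679 kN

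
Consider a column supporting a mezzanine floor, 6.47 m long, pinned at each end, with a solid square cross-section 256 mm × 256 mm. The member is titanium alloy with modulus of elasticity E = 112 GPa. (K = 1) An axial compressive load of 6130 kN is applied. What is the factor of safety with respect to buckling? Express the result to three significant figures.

I = a⁴/12 = 256⁴/12 = 3.579×10^8 mm⁴
I = 3.579×10^8 mm⁴ = 3.579×10^-4 m⁴
Effective length L_e = K·L = 1 × 6.47 = 6.470 m
P_cr = π²EI / L_e² = π² × 112×10⁹ × 3.579×10^-4 / 6.470² = 9.451×10^6 N
Factor of safety n = P_cr / P = 9451.2 / 6130 = 1.54

n ≈ 1.54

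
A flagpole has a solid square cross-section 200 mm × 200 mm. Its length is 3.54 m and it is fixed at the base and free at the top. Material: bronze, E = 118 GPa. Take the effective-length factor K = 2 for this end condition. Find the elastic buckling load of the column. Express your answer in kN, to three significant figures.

I = a⁴/12 = 200⁴/12 = 1.333×10^8 mm⁴
I = 1.333×10^8 mm⁴ = 1.333×10^-4 m⁴
Effective length L_e = K·L = 2 × 3.54 = 7.080 m
P_cr = π²EI / L_e² = π² × 118×10⁹ × 1.333×10^-4 / 7.080² = 3.098×10^6 N

P_cr ≈ 3100 kN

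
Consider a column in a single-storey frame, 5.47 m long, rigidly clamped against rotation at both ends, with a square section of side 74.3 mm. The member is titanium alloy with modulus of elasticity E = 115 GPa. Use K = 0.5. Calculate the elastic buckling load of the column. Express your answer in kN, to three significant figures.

I = a⁴/12 = 74.3⁴/12 = 2.540×10^6 mm⁴
I = 2.540×10^6 mm⁴ = 2.540×10^-6 m⁴
Effective length L_e = K·L = 0.5 × 5.47 = 2.735 m
P_cr = π²EI / L_e² = π² × 115×10⁹ × 2.540×10^-6 / 2.735² = 3.854×10^5 N

P_cr ≈ 385 kN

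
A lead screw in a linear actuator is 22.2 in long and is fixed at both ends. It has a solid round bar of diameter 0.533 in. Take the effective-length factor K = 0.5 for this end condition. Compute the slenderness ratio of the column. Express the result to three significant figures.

λ ≈ 83.3

I = πd⁴/64 = π×0.533⁴/64 = 3.962×10^-3 in⁴
A = 0.2231 in²;  r_min = √(I/A) = √(3.962×10^-3/0.2231) = 0.1332 in
L_e = K·L = 0.5 × 22.2 = 11.10 in
λ = L_e / r_min = 11.100 / 0.1332 = 83.3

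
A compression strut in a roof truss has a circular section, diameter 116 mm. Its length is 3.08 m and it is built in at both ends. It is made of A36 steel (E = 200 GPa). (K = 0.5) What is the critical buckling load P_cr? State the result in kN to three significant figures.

I = πd⁴/64 = π×116⁴/64 = 8.888×10^6 mm⁴
I = 8.888×10^6 mm⁴ = 8.888×10^-6 m⁴
Effective length L_e = K·L = 0.5 × 3.08 = 1.540 m
P_cr = π²EI / L_e² = π² × 200×10⁹ × 8.888×10^-6 / 1.540² = 7.398×10^6 N

P_cr ≈ 7400 kN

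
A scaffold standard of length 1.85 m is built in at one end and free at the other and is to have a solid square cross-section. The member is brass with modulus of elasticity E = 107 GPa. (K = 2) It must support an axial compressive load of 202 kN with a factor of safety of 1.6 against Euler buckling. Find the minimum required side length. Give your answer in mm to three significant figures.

a ≈ 84.2 mm

Required P_cr = n·P = 1.6 × 202 = 323.2 kN
L_e = K·L = 2 × 1.85 = 3.700 m
Required I = P_cr·L_e²/(π²E) = 3.232×10^5 × 3.700² / (π² × 1.07×10^11) = 4.190×10^-6 m⁴
I_req = 4.190×10^6 mm⁴
Solid square: I = a⁴/12  ⇒  a = (12I)^(1/4) = (12×4.190×10^6)^(1/4) = 84.2 mm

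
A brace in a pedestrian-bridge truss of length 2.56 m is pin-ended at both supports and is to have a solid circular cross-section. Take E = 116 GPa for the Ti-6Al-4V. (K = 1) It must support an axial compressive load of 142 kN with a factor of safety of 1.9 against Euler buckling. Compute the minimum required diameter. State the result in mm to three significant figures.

d ≈ 74.9 mm

Required P_cr = n·P = 1.9 × 142 = 269.8 kN
L_e = K·L = 1 × 2.56 = 2.560 m
Required I = P_cr·L_e²/(π²E) = 2.698×10^5 × 2.560² / (π² × 1.16×10^11) = 1.544×10^-6 m⁴
I_req = 1.544×10^6 mm⁴
Solid circle: I = πd⁴/64  ⇒  d = (64I/π)^(1/4) = (64×1.544×10^6/π)^(1/4) = 74.9 mm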